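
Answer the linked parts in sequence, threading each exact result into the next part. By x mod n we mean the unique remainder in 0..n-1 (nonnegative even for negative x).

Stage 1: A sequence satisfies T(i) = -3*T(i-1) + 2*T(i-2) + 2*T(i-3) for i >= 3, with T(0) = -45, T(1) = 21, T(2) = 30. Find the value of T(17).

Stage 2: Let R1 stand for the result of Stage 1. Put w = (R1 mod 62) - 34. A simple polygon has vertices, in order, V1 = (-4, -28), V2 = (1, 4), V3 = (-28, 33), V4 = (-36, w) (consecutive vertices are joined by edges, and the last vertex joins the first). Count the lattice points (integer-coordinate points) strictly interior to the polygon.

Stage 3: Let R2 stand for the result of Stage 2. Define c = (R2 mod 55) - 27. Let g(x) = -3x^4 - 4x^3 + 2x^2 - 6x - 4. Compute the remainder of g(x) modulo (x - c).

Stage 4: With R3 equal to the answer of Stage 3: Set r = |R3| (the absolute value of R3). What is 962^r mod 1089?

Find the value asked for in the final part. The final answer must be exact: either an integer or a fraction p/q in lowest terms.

Stage 1: T(3) = -3*(30) + 2*(21) + 2*(-45) = -138; iterating: T(3)=-138, T(4)=516, T(5)=-1764, T(6)=6048, T(7)=-20640, T(8)=70488, T(9)=-240648, T(10)=821640, T(11)=-2805240, T(12)=9577704, T(13)=-32700312, T(14)=111645864, T(15)=-381182808, T(16)=1301439528, T(17)=-4443392472; answer -4443392472
Stage 2: R1 = -4443392472; w = -4; cross terms: (-4*4 - 1*-28)=12, (1*33 - -28*4)=145, (-28*-4 - -36*33)=1300, (-36*-28 - -4*-4)=992; twice the area = |2449| = 2449; area = 2449/2; boundary points = 1 + 29 + 1 + 8 = 39; strictly interior points = area - boundary/2 + 1 = 1206; answer 1206
Stage 3: R2 = 1206; c = 24; remainder = value at the root: -3*(24)^4 - 4*(24)^3 + 2*(24)^2 - 6*(24)^1 - 4 = (-995328) + (-55296) + (1152) + (-144) + (-4) = -1049620; answer -1049620
Stage 4: R3 = -1049620; r = 1049620; squarings mod 1089: 962^1=962, 962^2=883, 962^4=1054, 962^8=136, 962^16=1072, 962^32=289, 962^64=757, 962^128=235, 962^256=775, 962^512=586, 962^1024=361, 962^2048=730, 962^4096=379, 962^8192=982, 962^16384=559, 962^32768=1027, 962^65536=577, 962^131072=784, 962^262144=460, 962^524288=334, 962^1048576=478; 962^1049620 = 962^4 * 962^16 * 962^1024 * 962^1048576 = 1 (mod 1089); answer 1

1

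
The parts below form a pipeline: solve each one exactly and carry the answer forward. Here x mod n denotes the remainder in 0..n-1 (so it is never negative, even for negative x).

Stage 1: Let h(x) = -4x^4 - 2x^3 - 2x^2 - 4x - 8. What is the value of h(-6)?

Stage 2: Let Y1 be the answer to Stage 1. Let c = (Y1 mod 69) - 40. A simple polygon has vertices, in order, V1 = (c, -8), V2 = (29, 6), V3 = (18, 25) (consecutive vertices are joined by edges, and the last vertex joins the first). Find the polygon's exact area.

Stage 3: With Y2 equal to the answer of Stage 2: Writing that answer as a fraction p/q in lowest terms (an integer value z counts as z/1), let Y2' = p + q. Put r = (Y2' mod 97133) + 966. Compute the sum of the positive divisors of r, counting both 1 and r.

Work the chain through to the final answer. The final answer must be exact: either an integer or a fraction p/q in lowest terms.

Stage 1: -4*(-6)^4 - 2*(-6)^3 - 2*(-6)^2 - 4*(-6)^1 - 8 = (-5184) + (432) + (-72) + (24) + (-8) = -4808; answer -4808
Stage 2: Y1 = -4808; c = -18; cross terms: (-18*6 - 29*-8)=124, (29*25 - 18*6)=617, (18*-8 - -18*25)=306; twice the area = |1047| = 1047; area = 1047/2; answer 1047/2
Stage 3: Y2 = 1047/2; threaded value p + q = 1049; r = 2015; 2015 = 5 * 13 * 31; sigma = (1 + 5) * (1 + 13) * (1 + 31) = 6 * 14 * 32 = 2688; answer 2688

2688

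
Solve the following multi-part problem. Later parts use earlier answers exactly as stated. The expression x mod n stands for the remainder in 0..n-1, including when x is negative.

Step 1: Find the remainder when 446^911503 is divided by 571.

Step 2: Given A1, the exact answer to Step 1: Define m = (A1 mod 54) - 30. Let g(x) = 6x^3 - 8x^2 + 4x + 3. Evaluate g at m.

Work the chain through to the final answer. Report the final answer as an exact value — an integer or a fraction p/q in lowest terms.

-26685

Step 1: squarings mod 571: 446^1=446, 446^2=208, 446^4=439, 446^8=294, 446^16=215, 446^32=545, 446^64=105, 446^128=176, 446^256=142, 446^512=179, 446^1024=65, 446^2048=228, 446^4096=23, 446^8192=529, 446^16384=51, 446^32768=317, 446^65536=564, 446^131072=49, 446^262144=117, 446^524288=556; 446^911503 = 446^1 * 446^2 * 446^4 * 446^8 * 446^128 * 446^2048 * 446^8192 * 446^16384 * 446^32768 * 446^65536 * 446^262144 * 446^524288 = 68 (mod 571); answer 68
Step 2: A1 = 68; m = -16; 6*(-16)^3 - 8*(-16)^2 + 4*(-16)^1 + 3 = (-24576) + (-2048) + (-64) + (3) = -26685; answer -26685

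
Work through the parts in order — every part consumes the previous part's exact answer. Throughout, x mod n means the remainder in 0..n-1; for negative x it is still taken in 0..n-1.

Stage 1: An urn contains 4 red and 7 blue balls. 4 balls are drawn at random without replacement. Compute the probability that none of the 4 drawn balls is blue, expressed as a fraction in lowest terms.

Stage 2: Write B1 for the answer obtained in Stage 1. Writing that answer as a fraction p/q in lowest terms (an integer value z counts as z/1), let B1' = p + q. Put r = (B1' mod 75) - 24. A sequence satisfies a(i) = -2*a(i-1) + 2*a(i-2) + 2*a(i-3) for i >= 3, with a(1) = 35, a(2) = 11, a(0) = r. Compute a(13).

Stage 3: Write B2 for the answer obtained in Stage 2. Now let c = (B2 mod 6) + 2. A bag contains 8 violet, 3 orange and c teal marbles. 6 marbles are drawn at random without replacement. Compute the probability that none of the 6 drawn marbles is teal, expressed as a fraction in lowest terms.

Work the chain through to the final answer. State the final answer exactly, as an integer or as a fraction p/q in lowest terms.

Stage 1: total draws C(11,4) = 330; favorable C(4,4) = 1; P = 1/330; answer 1/330
Stage 2: B1 = 1/330; threaded value p + q = 331; r = 7; a(3) = -2*(11) + 2*(35) + 2*(7) = 62; iterating: a(3)=62, a(4)=-32, a(5)=210, a(6)=-360, a(7)=1076, a(8)=-2452, a(9)=6336, a(10)=-15424, a(11)=38616, a(12)=-95408, a(13)=237200; answer 237200
Stage 3: B2 = 237200; c = 4; total draws C(15,6) = 5005; favorable C(11,6) = 462; P = 6/65; answer 6/65

6/65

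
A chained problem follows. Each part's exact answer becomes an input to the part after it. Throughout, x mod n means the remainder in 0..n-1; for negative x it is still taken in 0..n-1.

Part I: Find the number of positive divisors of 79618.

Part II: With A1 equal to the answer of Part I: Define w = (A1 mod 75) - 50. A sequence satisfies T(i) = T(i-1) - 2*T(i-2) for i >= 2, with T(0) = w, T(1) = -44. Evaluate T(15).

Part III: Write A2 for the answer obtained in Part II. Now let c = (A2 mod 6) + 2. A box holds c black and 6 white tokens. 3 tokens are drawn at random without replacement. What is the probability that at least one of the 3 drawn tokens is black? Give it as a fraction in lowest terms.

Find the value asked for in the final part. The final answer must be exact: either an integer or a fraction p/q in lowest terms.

Part I: 79618 = 2 * 7 * 11^2 * 47; number of divisors = (1+1) * (1+1) * (2+1) * (1+1) = 24; answer 24
Part II: A1 = 24; w = -26; T(2) = 1*(-44) - 2*(-26) = 8; iterating: T(2)=8, T(3)=96, T(4)=80, T(5)=-112, T(6)=-272, T(7)=-48, T(8)=496, T(9)=592, T(10)=-400, T(11)=-1584, T(12)=-784, T(13)=2384, T(14)=3952, T(15)=-816; answer -816
Part III: A2 = -816; c = 2; total draws C(8,3) = 56; complement C(6,3) = 20; favorable 56 - 20 = 36; P = 9/14; answer 9/14

9/14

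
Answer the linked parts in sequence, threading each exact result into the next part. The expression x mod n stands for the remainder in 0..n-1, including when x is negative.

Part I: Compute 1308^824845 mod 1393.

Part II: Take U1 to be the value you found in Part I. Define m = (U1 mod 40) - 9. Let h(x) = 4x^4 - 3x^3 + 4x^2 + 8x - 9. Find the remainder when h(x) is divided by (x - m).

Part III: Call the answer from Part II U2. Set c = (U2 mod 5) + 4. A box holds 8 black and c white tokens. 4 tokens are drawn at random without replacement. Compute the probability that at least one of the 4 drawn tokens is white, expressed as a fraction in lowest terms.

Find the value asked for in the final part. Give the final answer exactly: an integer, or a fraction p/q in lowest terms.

25/26

Part I: squarings mod 1393: 1308^1=1308, 1308^2=260, 1308^4=736, 1308^8=1212, 1308^16=722, 1308^32=302, 1308^64=659, 1308^128=1058, 1308^256=785, 1308^512=519, 1308^1024=512, 1308^2048=260, 1308^4096=736, 1308^8192=1212, 1308^16384=722, 1308^32768=302, 1308^65536=659, 1308^131072=1058, 1308^262144=785, 1308^524288=519; 1308^824845 = 1308^1 * 1308^4 * 1308^8 * 1308^512 * 1308^1024 * 1308^4096 * 1308^32768 * 1308^262144 * 1308^524288 = 1098 (mod 1393); answer 1098
Part II: U1 = 1098; m = 9; remainder = value at the root: 4*(9)^4 - 3*(9)^3 + 4*(9)^2 + 8*(9)^1 - 9 = (26244) + (-2187) + (324) + (72) + (-9) = 24444; answer 24444
Part III: U2 = 24444; c = 8; total draws C(16,4) = 1820; complement C(8,4) = 70; favorable 1820 - 70 = 1750; P = 25/26; answer 25/26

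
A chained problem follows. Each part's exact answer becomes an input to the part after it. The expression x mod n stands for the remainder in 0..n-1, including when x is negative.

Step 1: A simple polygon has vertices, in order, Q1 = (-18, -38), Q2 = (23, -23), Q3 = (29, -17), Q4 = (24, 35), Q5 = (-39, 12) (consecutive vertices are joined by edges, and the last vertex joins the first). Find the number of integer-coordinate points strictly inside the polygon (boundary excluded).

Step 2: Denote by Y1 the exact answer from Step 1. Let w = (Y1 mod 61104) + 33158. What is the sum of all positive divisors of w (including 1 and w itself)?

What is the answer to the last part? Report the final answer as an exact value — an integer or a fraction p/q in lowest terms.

41520

Step 1: cross terms: (-18*-23 - 23*-38)=1288, (23*-17 - 29*-23)=276, (29*35 - 24*-17)=1423, (24*12 - -39*35)=1653, (-39*-38 - -18*12)=1698; twice the area = |6338| = 6338; area = 3169; boundary points = 1 + 6 + 1 + 1 + 1 = 10; strictly interior points = area - boundary/2 + 1 = 3165; answer 3165
Step 2: Y1 = 3165; w = 36323; 36323 = 7 * 5189; sigma = (1 + 7) * (1 + 5189) = 8 * 5190 = 41520; answer 41520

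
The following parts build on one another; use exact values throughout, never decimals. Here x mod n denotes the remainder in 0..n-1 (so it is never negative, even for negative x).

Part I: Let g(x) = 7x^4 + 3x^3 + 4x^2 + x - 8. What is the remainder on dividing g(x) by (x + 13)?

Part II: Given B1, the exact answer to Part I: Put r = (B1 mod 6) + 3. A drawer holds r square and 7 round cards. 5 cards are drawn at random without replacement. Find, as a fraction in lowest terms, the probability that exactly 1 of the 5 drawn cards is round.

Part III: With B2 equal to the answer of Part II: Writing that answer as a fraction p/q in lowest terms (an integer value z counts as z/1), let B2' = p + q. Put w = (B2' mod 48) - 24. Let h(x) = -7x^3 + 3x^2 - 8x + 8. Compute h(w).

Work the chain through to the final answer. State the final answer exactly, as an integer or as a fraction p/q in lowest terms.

998

Part I: remainder = value at the root: 7*(-13)^4 + 3*(-13)^3 + 4*(-13)^2 + 1*(-13)^1 - 8 = (199927) + (-6591) + (676) + (-13) + (-8) = 193991; answer 193991
Part II: B1 = 193991; r = 8; total draws C(15,5) = 3003; favorable C(7,1)*C(8,4) = 490; P = 70/429; answer 70/429
Part III: B2 = 70/429; threaded value p + q = 499; w = -5; -7*(-5)^3 + 3*(-5)^2 - 8*(-5)^1 + 8 = (875) + (75) + (40) + (8) = 998; answer 998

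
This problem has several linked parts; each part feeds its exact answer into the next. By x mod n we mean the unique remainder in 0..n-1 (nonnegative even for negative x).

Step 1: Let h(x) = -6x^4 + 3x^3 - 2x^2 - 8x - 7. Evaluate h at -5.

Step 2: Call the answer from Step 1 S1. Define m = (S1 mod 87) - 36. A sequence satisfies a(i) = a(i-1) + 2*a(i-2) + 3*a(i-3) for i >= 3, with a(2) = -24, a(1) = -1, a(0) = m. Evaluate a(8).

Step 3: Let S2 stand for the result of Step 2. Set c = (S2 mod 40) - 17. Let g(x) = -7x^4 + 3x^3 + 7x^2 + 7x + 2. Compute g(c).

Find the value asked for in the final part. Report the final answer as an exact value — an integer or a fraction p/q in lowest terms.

Step 1: -6*(-5)^4 + 3*(-5)^3 - 2*(-5)^2 - 8*(-5)^1 - 7 = (-3750) + (-375) + (-50) + (40) + (-7) = -4142; answer -4142
Step 2: S1 = -4142; m = -2; a(3) = 1*(-24) + 2*(-1) + 3*(-2) = -32; iterating: a(3)=-32, a(4)=-83, a(5)=-219, a(6)=-481, a(7)=-1168, a(8)=-2787; answer -2787
Step 3: S2 = -2787; c = -4; -7*(-4)^4 + 3*(-4)^3 + 7*(-4)^2 + 7*(-4)^1 + 2 = (-1792) + (-192) + (112) + (-28) + (2) = -1898; answer -1898

-1898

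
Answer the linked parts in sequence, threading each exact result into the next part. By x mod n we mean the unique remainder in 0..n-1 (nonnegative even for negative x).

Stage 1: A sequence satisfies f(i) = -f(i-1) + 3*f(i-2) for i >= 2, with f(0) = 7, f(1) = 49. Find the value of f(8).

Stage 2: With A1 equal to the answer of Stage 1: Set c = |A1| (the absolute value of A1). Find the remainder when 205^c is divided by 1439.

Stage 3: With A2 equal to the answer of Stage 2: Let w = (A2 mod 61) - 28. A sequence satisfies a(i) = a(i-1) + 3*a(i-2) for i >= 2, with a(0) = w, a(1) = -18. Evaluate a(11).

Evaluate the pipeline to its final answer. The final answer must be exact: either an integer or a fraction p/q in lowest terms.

Stage 1: f(2) = -1*(49) + 3*(7) = -28; iterating: f(2)=-28, f(3)=175, f(4)=-259, f(5)=784, f(6)=-1561, f(7)=3913, f(8)=-8596; answer -8596
Stage 2: A1 = -8596; c = 8596; squarings mod 1439: 205^1=205, 205^2=294, 205^4=96, 205^8=582, 205^16=559, 205^32=218, 205^64=37, 205^128=1369, 205^256=583, 205^512=285, 205^1024=641, 205^2048=766, 205^4096=1083, 205^8192=104; 205^8596 = 205^4 * 205^16 * 205^128 * 205^256 * 205^8192 = 1406 (mod 1439); answer 1406
Stage 3: A2 = 1406; w = -25; a(2) = 1*(-18) + 3*(-25) = -93; iterating: a(2)=-93, a(3)=-147, a(4)=-426, a(5)=-867, a(6)=-2145, a(7)=-4746, a(8)=-11181, a(9)=-25419, a(10)=-58962, a(11)=-135219; answer -135219

-135219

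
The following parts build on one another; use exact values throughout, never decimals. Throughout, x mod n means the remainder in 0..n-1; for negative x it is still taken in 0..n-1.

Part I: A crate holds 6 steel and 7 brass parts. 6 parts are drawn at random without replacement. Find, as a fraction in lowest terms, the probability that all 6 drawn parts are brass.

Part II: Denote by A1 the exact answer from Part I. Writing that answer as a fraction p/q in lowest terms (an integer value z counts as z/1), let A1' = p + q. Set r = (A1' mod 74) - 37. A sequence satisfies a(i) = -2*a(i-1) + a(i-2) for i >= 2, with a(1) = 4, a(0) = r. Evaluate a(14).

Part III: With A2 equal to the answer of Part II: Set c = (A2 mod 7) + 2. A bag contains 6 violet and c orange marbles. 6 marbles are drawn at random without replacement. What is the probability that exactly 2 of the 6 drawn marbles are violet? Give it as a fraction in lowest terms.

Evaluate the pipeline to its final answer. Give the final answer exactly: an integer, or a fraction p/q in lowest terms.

75/308

Part I: total draws C(13,6) = 1716; favorable C(7,6) = 7; P = 7/1716; answer 7/1716
Part II: A1 = 7/1716; threaded value p + q = 1723; r = -16; a(2) = -2*(4) + 1*(-16) = -24; iterating: a(2)=-24, a(3)=52, a(4)=-128, a(5)=308, a(6)=-744, a(7)=1796, a(8)=-4336, a(9)=10468, a(10)=-25272, a(11)=61012, a(12)=-147296, a(13)=355604, a(14)=-858504; answer -858504
Part III: A2 = -858504; c = 6; total draws C(12,6) = 924; favorable C(6,2)*C(6,4) = 225; P = 75/308; answer 75/308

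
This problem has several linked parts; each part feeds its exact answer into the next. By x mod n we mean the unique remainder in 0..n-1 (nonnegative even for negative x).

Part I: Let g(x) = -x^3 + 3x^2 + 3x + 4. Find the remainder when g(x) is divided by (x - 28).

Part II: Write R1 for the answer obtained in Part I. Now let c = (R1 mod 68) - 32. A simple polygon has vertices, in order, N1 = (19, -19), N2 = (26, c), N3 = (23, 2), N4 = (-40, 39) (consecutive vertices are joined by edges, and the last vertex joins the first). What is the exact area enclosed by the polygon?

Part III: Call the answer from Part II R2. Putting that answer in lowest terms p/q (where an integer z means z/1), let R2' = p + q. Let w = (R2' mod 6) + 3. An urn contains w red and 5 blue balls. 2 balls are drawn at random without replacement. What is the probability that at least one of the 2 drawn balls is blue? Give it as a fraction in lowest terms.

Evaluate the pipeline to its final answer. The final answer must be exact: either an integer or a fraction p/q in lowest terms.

25/28

Part I: remainder = value at the root: -1*(28)^3 + 3*(28)^2 + 3*(28)^1 + 4 = (-21952) + (2352) + (84) + (4) = -19512; answer -19512
Part II: R1 = -19512; c = -28; cross terms: (19*-28 - 26*-19)=-38, (26*2 - 23*-28)=696, (23*39 - -40*2)=977, (-40*-19 - 19*39)=19; twice the area = |1654| = 1654; area = 827; answer 827
Part III: R2 = 827; threaded value p + q = 828; w = 3; total draws C(8,2) = 28; complement C(3,2) = 3; favorable 28 - 3 = 25; P = 25/28; answer 25/28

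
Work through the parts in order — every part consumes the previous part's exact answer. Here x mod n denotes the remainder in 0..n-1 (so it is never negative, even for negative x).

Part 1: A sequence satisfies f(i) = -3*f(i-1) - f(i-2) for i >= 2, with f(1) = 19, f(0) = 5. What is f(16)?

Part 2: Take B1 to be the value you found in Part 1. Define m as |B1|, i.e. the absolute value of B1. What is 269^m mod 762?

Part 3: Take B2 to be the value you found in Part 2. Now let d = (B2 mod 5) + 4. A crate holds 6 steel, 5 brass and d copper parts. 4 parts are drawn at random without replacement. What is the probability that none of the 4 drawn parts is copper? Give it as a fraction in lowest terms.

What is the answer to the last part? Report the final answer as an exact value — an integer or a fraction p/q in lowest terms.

Part 1: f(2) = -3*(19) - 1*(5) = -62; iterating: f(2)=-62, f(3)=167, f(4)=-439, f(5)=1150, f(6)=-3011, f(7)=7883, f(8)=-20638, f(9)=54031, f(10)=-141455, f(11)=370334, f(12)=-969547, f(13)=2538307, f(14)=-6645374, f(15)=17397815, f(16)=-45548071; answer -45548071
Part 2: B1 = -45548071; m = 45548071; squarings mod 762: 269^1=269, 269^2=733, 269^4=79, 269^8=145, 269^16=451, 269^32=709, 269^64=523, 269^128=733, 269^256=79, 269^512=145, 269^1024=451, 269^2048=709, 269^4096=523, 269^8192=733, 269^16384=79, 269^32768=145, 269^65536=451, 269^131072=709, 269^262144=523, 269^524288=733, 269^1048576=79, 269^2097152=145, 269^4194304=451, 269^8388608=709, 269^16777216=523, 269^33554432=733; 269^45548071 = 269^1 * 269^2 * 269^4 * 269^32 * 269^512 * 269^65536 * 269^131072 * 269^262144 * 269^1048576 * 269^2097152 * 269^8388608 * 269^33554432 = 197 (mod 762); answer 197
Part 3: B2 = 197; d = 6; total draws C(17,4) = 2380; favorable C(11,4) = 330; P = 33/238; answer 33/238

33/238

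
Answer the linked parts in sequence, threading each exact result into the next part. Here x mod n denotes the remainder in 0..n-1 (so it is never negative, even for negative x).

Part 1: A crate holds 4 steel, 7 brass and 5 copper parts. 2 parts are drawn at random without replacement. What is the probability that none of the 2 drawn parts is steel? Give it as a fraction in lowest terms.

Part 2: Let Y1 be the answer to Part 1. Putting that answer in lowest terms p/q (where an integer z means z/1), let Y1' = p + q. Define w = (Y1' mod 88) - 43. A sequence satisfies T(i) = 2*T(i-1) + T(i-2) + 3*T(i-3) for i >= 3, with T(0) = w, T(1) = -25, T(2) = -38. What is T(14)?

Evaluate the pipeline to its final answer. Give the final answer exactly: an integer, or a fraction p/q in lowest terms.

Part 1: total draws C(16,2) = 120; favorable C(12,2) = 66; P = 11/20; answer 11/20
Part 2: Y1 = 11/20; threaded value p + q = 31; w = -12; T(3) = 2*(-38) + 1*(-25) + 3*(-12) = -137; iterating: T(3)=-137, T(4)=-387, T(5)=-1025, T(6)=-2848, T(7)=-7882, T(8)=-21687, T(9)=-59800, T(10)=-164933, T(11)=-454727, T(12)=-1253787, T(13)=-3457100, T(14)=-9532168; answer -9532168

-9532168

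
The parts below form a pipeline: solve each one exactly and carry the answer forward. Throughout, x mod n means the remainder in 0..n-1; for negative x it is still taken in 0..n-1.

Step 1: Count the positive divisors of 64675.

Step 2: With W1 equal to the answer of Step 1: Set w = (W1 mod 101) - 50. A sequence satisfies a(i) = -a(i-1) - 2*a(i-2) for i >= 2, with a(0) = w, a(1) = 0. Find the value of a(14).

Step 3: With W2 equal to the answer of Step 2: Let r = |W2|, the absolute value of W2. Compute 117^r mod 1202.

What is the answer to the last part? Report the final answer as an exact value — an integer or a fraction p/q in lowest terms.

201

Step 1: 64675 = 5^2 * 13 * 199; number of divisors = (2+1) * (1+1) * (1+1) = 12; answer 12
Step 2: W1 = 12; w = -38; a(2) = -1*(0) - 2*(-38) = 76; iterating: a(2)=76, a(3)=-76, a(4)=-76, a(5)=228, a(6)=-76, a(7)=-380, a(8)=532, a(9)=228, a(10)=-1292, a(11)=836, a(12)=1748, a(13)=-3420, a(14)=-76; answer -76
Step 3: W2 = -76; r = 76; squarings mod 1202: 117^1=117, 117^2=467, 117^4=527, 117^8=67, 117^16=883, 117^32=793, 117^64=203; 117^76 = 117^4 * 117^8 * 117^64 = 201 (mod 1202); answer 201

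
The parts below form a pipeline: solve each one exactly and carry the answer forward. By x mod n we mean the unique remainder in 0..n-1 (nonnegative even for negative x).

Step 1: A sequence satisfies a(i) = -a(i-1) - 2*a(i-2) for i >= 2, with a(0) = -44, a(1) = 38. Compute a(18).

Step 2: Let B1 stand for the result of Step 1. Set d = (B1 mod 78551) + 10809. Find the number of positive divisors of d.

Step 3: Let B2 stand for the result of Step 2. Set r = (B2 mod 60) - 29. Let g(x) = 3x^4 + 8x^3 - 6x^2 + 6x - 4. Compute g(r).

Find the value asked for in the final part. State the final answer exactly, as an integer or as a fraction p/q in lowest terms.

1042971

Step 1: a(2) = -1*(38) - 2*(-44) = 50; iterating: a(2)=50, a(3)=-126, a(4)=26, a(5)=226, a(6)=-278, a(7)=-174, a(8)=730, a(9)=-382, a(10)=-1078, a(11)=1842, a(12)=314, a(13)=-3998, a(14)=3370, a(15)=4626, a(16)=-11366, a(17)=2114, a(18)=20618; answer 20618
Step 2: B1 = 20618; d = 31427; 31427 = 11 * 2857; number of divisors = (1+1) * (1+1) = 4; answer 4
Step 3: B2 = 4; r = -25; 3*(-25)^4 + 8*(-25)^3 - 6*(-25)^2 + 6*(-25)^1 - 4 = (1171875) + (-125000) + (-3750) + (-150) + (-4) = 1042971; answer 1042971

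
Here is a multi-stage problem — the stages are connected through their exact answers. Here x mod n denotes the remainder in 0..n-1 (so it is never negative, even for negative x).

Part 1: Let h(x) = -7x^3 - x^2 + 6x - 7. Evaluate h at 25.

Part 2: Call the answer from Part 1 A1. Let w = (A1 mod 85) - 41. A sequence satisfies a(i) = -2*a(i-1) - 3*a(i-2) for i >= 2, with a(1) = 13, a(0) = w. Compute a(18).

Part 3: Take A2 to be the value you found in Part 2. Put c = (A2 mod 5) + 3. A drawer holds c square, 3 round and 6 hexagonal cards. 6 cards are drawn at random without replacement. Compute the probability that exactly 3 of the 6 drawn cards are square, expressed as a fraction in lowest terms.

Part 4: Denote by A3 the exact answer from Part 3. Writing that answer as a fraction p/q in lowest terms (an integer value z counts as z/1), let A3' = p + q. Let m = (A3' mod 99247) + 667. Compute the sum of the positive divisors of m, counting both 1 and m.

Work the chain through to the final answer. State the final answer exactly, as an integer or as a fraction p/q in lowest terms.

Part 1: -7*(25)^3 - 1*(25)^2 + 6*(25)^1 - 7 = (-109375) + (-625) + (150) + (-7) = -109857; answer -109857
Part 2: A1 = -109857; w = 7; a(2) = -2*(13) - 3*(7) = -47; iterating: a(2)=-47, a(3)=55, a(4)=31, a(5)=-227, a(6)=361, a(7)=-41, a(8)=-1001, a(9)=2125, a(10)=-1247, a(11)=-3881, a(12)=11503, a(13)=-11363, a(14)=-11783, a(15)=57655, a(16)=-79961, a(17)=-13043, a(18)=265969; answer 265969
Part 3: A2 = 265969; c = 7; total draws C(16,6) = 8008; favorable C(7,3)*C(9,3) = 2940; P = 105/286; answer 105/286
Part 4: A3 = 105/286; threaded value p + q = 391; m = 1058; 1058 = 2 * 23^2; sigma = (1 + 2) * (1 + 23 + 529) = 3 * 553 = 1659; answer 1659

1659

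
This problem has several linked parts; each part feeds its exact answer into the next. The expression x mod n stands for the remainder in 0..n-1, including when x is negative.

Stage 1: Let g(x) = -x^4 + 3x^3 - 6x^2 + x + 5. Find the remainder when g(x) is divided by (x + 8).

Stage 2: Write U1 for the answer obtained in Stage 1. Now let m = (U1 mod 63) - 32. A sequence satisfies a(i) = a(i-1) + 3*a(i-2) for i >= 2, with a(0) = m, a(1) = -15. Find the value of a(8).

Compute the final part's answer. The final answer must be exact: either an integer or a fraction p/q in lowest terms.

Stage 1: remainder = value at the root: -1*(-8)^4 + 3*(-8)^3 - 6*(-8)^2 + 1*(-8)^1 + 5 = (-4096) + (-1536) + (-384) + (-8) + (5) = -6019; answer -6019
Stage 2: U1 = -6019; m = -3; a(2) = 1*(-15) + 3*(-3) = -24; iterating: a(2)=-24, a(3)=-69, a(4)=-141, a(5)=-348, a(6)=-771, a(7)=-1815, a(8)=-4128; answer -4128

-4128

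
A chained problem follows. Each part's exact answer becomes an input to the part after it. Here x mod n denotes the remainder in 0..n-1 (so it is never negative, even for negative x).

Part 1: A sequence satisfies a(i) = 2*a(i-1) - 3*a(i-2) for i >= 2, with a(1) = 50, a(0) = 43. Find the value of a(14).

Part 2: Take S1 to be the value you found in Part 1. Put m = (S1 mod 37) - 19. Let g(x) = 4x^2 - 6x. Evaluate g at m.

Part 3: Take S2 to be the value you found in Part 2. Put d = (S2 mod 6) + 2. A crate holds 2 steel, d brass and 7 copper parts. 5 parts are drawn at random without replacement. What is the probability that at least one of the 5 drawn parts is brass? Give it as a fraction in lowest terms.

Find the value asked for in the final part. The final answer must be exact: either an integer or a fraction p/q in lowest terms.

137/143

Part 1: a(2) = 2*(50) - 3*(43) = -29; iterating: a(2)=-29, a(3)=-208, a(4)=-329, a(5)=-34, a(6)=919, a(7)=1940, a(8)=1123, a(9)=-3574, a(10)=-10517, a(11)=-10312, a(12)=10927, a(13)=52790, a(14)=72799; answer 72799
Part 2: S1 = 72799; m = 1; 4*(1)^2 - 6*(1)^1 = (4) + (-6) = -2; answer -2
Part 3: S2 = -2; d = 6; total draws C(15,5) = 3003; complement C(9,5) = 126; favorable 3003 - 126 = 2877; P = 137/143; answer 137/143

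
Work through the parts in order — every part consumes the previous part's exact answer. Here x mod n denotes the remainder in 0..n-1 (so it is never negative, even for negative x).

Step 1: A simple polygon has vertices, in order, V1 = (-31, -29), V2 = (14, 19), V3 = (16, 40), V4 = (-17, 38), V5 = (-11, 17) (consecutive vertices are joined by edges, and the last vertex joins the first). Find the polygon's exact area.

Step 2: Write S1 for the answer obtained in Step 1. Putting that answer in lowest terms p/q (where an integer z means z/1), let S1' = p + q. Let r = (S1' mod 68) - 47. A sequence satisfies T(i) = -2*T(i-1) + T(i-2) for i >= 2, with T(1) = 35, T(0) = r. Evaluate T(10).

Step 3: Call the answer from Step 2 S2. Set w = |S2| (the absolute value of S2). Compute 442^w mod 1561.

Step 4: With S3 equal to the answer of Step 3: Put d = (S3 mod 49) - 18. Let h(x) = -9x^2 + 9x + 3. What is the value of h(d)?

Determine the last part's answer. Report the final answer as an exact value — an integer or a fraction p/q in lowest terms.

-987

Step 1: cross terms: (-31*19 - 14*-29)=-183, (14*40 - 16*19)=256, (16*38 - -17*40)=1288, (-17*17 - -11*38)=129, (-11*-29 - -31*17)=846; twice the area = |2336| = 2336; area = 1168; answer 1168
Step 2: S1 = 1168; threaded value p + q = 1169; r = -34; T(2) = -2*(35) + 1*(-34) = -104; iterating: T(2)=-104, T(3)=243, T(4)=-590, T(5)=1423, T(6)=-3436, T(7)=8295, T(8)=-20026, T(9)=48347, T(10)=-116720; answer -116720
Step 3: S2 = -116720; w = 116720; squarings mod 1561: 442^1=442, 442^2=239, 442^4=925, 442^8=197, 442^16=1345, 442^32=1387, 442^64=617, 442^128=1366, 442^256=561, 442^512=960, 442^1024=610, 442^2048=582, 442^4096=1548, 442^8192=169, 442^16384=463, 442^32768=512, 442^65536=1457; 442^116720 = 442^16 * 442^32 * 442^64 * 442^128 * 442^256 * 442^512 * 442^1024 * 442^16384 * 442^32768 * 442^65536 = 351 (mod 1561); answer 351
Step 4: S3 = 351; d = -10; -9*(-10)^2 + 9*(-10)^1 + 3 = (-900) + (-90) + (3) = -987; answer -987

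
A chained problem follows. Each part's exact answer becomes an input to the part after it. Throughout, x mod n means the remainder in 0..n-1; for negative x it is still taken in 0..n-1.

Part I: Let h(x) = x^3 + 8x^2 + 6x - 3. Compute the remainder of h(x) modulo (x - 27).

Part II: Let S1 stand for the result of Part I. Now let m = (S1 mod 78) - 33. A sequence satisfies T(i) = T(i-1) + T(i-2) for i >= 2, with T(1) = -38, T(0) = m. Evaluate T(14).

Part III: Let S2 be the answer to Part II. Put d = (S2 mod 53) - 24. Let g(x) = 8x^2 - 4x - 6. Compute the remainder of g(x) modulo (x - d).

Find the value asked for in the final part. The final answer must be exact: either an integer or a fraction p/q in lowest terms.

Part I: remainder = value at the root: 1*(27)^3 + 8*(27)^2 + 6*(27)^1 - 3 = (19683) + (5832) + (162) + (-3) = 25674; answer 25674
Part II: S1 = 25674; m = -21; T(2) = 1*(-38) + 1*(-21) = -59; iterating: T(2)=-59, T(3)=-97, T(4)=-156, T(5)=-253, T(6)=-409, T(7)=-662, T(8)=-1071, T(9)=-1733, T(10)=-2804, T(11)=-4537, T(12)=-7341, T(13)=-11878, T(14)=-19219; answer -19219
Part III: S2 = -19219; d = -4; remainder = value at the root: 8*(-4)^2 - 4*(-4)^1 - 6 = (128) + (16) + (-6) = 138; answer 138

138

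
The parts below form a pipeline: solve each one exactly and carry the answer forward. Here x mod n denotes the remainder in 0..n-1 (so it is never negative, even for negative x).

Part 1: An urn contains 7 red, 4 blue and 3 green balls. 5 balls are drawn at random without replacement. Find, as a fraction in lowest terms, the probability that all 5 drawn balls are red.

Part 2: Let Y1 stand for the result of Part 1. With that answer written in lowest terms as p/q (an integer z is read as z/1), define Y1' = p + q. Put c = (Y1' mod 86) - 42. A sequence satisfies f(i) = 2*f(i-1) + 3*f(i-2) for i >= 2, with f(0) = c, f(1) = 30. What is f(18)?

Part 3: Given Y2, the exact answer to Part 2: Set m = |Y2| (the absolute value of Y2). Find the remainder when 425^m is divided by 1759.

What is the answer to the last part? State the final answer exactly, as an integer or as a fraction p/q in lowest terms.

1125

Part 1: total draws C(14,5) = 2002; favorable C(7,5) = 21; P = 3/286; answer 3/286
Part 2: Y1 = 3/286; threaded value p + q = 289; c = -11; f(2) = 2*(30) + 3*(-11) = 27; iterating: f(2)=27, f(3)=144, f(4)=369, f(5)=1170, f(6)=3447, f(7)=10404, f(8)=31149, f(9)=93510, f(10)=280467, f(11)=841464, f(12)=2524329, f(13)=7573050, f(14)=22719087, f(15)=68157324, f(16)=204471909, f(17)=613415790, f(18)=1840247307; answer 1840247307
Part 3: Y2 = 1840247307; m = 1840247307; squarings mod 1759: 425^1=425, 425^2=1207, 425^4=397, 425^8=1058, 425^16=640, 425^32=1512, 425^64=1203, 425^128=1311, 425^256=178, 425^512=22, 425^1024=484, 425^2048=309, 425^4096=495, 425^8192=524, 425^16384=172, 425^32768=1440, 425^65536=1498, 425^131072=1279, 425^262144=1730, 425^524288=841, 425^1048576=163, 425^2097152=184, 425^4194304=435, 425^8388608=1012, 425^16777216=406, 425^33554432=1249, 425^67108864=1527, 425^134217728=1054, 425^268435456=987, 425^536870912=1442, 425^1073741824=226; 425^1840247307 = 425^1 * 425^2 * 425^8 * 425^512 * 425^4096 * 425^8192 * 425^16384 * 425^32768 * 425^65536 * 425^131072 * 425^262144 * 425^524288 * 425^2097152 * 425^8388608 * 425^16777216 * 425^67108864 * 425^134217728 * 425^536870912 * 425^1073741824 = 1125 (mod 1759); answer 1125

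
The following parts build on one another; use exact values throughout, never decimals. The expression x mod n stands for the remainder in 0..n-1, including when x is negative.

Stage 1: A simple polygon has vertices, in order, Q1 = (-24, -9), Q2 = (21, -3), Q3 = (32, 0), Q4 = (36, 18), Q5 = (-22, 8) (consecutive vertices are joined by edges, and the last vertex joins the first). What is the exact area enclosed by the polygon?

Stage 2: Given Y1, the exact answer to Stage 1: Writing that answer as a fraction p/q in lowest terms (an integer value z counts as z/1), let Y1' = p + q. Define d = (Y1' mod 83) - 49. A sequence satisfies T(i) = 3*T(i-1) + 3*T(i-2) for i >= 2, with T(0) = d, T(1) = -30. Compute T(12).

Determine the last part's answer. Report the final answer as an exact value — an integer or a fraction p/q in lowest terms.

Stage 1: cross terms: (-24*-3 - 21*-9)=261, (21*0 - 32*-3)=96, (32*18 - 36*0)=576, (36*8 - -22*18)=684, (-22*-9 - -24*8)=390; twice the area = |2007| = 2007; area = 2007/2; answer 2007/2
Stage 2: Y1 = 2007/2; threaded value p + q = 2009; d = -32; T(2) = 3*(-30) + 3*(-32) = -186; iterating: T(2)=-186, T(3)=-648, T(4)=-2502, T(5)=-9450, T(6)=-35856, T(7)=-135918, T(8)=-515322, T(9)=-1953720, T(10)=-7407126, T(11)=-28082538, T(12)=-106468992; answer -106468992

-106468992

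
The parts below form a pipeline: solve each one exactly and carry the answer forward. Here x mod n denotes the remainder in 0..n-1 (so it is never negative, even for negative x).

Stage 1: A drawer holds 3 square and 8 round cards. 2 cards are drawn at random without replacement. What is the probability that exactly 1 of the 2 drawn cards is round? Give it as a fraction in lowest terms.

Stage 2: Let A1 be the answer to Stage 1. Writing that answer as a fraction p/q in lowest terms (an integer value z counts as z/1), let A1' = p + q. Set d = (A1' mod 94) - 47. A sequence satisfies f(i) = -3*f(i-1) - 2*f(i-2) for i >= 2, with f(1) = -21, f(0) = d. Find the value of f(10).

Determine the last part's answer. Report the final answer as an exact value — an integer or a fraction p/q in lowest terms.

-11221

Stage 1: total draws C(11,2) = 55; favorable C(8,1)*C(3,1) = 24; P = 24/55; answer 24/55
Stage 2: A1 = 24/55; threaded value p + q = 79; d = 32; f(2) = -3*(-21) - 2*(32) = -1; iterating: f(2)=-1, f(3)=45, f(4)=-133, f(5)=309, f(6)=-661, f(7)=1365, f(8)=-2773, f(9)=5589, f(10)=-11221; answer -11221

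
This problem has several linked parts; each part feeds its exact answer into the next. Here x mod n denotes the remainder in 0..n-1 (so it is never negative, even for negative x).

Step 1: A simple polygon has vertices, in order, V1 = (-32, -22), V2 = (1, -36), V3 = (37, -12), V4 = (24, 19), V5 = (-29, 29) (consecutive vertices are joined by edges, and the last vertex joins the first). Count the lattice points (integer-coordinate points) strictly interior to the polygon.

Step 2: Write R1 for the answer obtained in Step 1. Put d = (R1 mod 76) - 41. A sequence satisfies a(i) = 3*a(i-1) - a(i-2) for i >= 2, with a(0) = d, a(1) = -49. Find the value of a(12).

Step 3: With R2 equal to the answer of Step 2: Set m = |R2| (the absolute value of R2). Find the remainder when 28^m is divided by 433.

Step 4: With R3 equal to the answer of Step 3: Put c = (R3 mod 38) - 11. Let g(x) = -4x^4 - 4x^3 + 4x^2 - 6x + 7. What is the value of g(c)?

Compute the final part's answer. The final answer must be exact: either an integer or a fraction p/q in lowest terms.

Step 1: cross terms: (-32*-36 - 1*-22)=1174, (1*-12 - 37*-36)=1320, (37*19 - 24*-12)=991, (24*29 - -29*19)=1247, (-29*-22 - -32*29)=1566; twice the area = |6298| = 6298; area = 3149; boundary points = 1 + 12 + 1 + 1 + 3 = 18; strictly interior points = area - boundary/2 + 1 = 3141; answer 3141
Step 2: R1 = 3141; d = -16; a(2) = 3*(-49) - 1*(-16) = -131; iterating: a(2)=-131, a(3)=-344, a(4)=-901, a(5)=-2359, a(6)=-6176, a(7)=-16169, a(8)=-42331, a(9)=-110824, a(10)=-290141, a(11)=-759599, a(12)=-1988656; answer -1988656
Step 3: R2 = -1988656; m = 1988656; squarings mod 433: 28^1=28, 28^2=351, 28^4=229, 28^8=48, 28^16=139, 28^32=269, 28^64=50, 28^128=335, 28^256=78, 28^512=22, 28^1024=51, 28^2048=3, 28^4096=9, 28^8192=81, 28^16384=66, 28^32768=26, 28^65536=243, 28^131072=161, 28^262144=374, 28^524288=17, 28^1048576=289; 28^1988656 = 28^16 * 28^32 * 28^2048 * 28^4096 * 28^16384 * 28^131072 * 28^262144 * 28^524288 * 28^1048576 = 51 (mod 433); answer 51
Step 4: R3 = 51; c = 2; -4*(2)^4 - 4*(2)^3 + 4*(2)^2 - 6*(2)^1 + 7 = (-64) + (-32) + (16) + (-12) + (7) = -85; answer -85

-85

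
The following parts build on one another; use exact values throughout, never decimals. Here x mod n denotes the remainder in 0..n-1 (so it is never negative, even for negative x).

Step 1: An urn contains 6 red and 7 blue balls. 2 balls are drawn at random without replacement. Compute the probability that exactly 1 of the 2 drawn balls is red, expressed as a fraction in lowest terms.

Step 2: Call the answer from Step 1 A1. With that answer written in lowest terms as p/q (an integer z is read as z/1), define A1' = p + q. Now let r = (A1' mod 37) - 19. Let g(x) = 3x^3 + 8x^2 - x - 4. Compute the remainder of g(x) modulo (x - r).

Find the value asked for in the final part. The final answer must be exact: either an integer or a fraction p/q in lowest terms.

6

Step 1: total draws C(13,2) = 78; favorable C(6,1)*C(7,1) = 42; P = 7/13; answer 7/13
Step 2: A1 = 7/13; threaded value p + q = 20; r = 1; remainder = value at the root: 3*(1)^3 + 8*(1)^2 - 1*(1)^1 - 4 = (3) + (8) + (-1) + (-4) = 6; answer 6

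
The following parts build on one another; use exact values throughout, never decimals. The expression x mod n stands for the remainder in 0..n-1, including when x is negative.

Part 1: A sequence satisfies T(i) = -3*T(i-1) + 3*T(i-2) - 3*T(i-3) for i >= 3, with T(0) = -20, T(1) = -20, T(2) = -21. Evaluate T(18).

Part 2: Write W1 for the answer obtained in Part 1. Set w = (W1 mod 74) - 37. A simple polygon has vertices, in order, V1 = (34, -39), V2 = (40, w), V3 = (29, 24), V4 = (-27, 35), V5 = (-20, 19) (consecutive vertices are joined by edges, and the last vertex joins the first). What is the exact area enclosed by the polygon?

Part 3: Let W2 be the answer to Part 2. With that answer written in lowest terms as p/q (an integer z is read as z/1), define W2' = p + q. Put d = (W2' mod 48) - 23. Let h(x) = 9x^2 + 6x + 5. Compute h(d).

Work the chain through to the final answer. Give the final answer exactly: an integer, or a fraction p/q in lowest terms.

200

Part 1: T(3) = -3*(-21) + 3*(-20) - 3*(-20) = 63; iterating: T(3)=63, T(4)=-192, T(5)=828, T(6)=-3249, T(7)=12807, T(8)=-50652, T(9)=200124, T(10)=-790749, T(11)=3124575, T(12)=-12346344, T(13)=48785004, T(14)=-192767769, T(15)=761697351, T(16)=-3009750372, T(17)=11892646476, T(18)=-46992282597; answer -46992282597
Part 2: W1 = -46992282597; w = -30; cross terms: (34*-30 - 40*-39)=540, (40*24 - 29*-30)=1830, (29*35 - -27*24)=1663, (-27*19 - -20*35)=187, (-20*-39 - 34*19)=134; twice the area = |4354| = 4354; area = 2177; answer 2177
Part 3: W2 = 2177; threaded value p + q = 2178; d = -5; 9*(-5)^2 + 6*(-5)^1 + 5 = (225) + (-30) + (5) = 200; answer 200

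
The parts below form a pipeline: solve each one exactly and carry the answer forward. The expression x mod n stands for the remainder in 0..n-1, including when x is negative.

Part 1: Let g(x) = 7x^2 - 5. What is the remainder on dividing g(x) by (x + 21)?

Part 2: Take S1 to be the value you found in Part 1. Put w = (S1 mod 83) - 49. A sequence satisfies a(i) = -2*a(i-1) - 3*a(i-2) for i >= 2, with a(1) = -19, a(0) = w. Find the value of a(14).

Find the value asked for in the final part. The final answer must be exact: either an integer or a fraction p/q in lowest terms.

6308

Part 1: remainder = value at the root: 7*(-21)^2 - 5 = (3087) + (-5) = 3082; answer 3082
Part 2: S1 = 3082; w = -38; a(2) = -2*(-19) - 3*(-38) = 152; iterating: a(2)=152, a(3)=-247, a(4)=38, a(5)=665, a(6)=-1444, a(7)=893, a(8)=2546, a(9)=-7771, a(10)=7904, a(11)=7505, a(12)=-38722, a(13)=54929, a(14)=6308; answer 6308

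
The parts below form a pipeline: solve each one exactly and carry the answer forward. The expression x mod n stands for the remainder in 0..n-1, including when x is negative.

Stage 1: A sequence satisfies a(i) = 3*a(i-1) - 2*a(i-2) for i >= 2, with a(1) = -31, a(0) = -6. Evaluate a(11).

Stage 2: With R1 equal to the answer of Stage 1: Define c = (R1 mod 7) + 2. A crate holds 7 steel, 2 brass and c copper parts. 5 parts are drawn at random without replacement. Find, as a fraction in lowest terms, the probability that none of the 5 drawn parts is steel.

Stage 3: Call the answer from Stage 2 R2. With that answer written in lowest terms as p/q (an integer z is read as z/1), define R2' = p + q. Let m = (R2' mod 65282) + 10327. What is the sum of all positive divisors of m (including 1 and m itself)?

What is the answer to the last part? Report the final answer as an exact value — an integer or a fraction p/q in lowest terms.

19920

Stage 1: a(2) = 3*(-31) - 2*(-6) = -81; iterating: a(2)=-81, a(3)=-181, a(4)=-381, a(5)=-781, a(6)=-1581, a(7)=-3181, a(8)=-6381, a(9)=-12781, a(10)=-25581, a(11)=-51181; answer -51181
Stage 2: R1 = -51181; c = 5; total draws C(14,5) = 2002; favorable C(7,5) = 21; P = 3/286; answer 3/286
Stage 3: R2 = 3/286; threaded value p + q = 289; m = 10616; 10616 = 2^3 * 1327; sigma = (1 + 2 + 4 + 8) * (1 + 1327) = 15 * 1328 = 19920; answer 19920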